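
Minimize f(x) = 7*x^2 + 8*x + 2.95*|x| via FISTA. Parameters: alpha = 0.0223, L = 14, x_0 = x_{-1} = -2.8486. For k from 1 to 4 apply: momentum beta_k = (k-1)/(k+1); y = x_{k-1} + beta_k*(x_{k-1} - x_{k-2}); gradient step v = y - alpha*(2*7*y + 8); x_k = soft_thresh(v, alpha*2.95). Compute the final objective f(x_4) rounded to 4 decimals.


FISTA on f(x) = 7*x^2 + 8*x + 2.95*|x|
L = 14, alpha = 0.0223
Iteration 1: beta = 0.0, y = -2.8486 + 0.0*(-2.8486 + 2.8486) = -2.8486
  grad(y) = -31.8804, v = y - alpha*grad = -2.1377
  prox(v) = soft_thresh(-2.1377, 0.0658) = -2.0719
Iteration 2: beta = 0.3333, y = -2.0719 + 0.3333*(-2.0719 + 2.8486) = -1.813
  grad(y) = -17.3817, v = y - alpha*grad = -1.4254
  prox(v) = soft_thresh(-1.4254, 0.0658) = -1.3596
Iteration 3: beta = 0.5, y = -1.3596 + 0.5*(-1.3596 + 2.0719) = -1.0034
  grad(y) = -6.048, v = y - alpha*grad = -0.8686
  prox(v) = soft_thresh(-0.8686, 0.0658) = -0.8028
Iteration 4: beta = 0.6, y = -0.8028 + 0.6*(-0.8028 + 1.3596) = -0.4687
  grad(y) = 1.4383, v = y - alpha*grad = -0.5008
  prox(v) = soft_thresh(-0.5008, 0.0658) = -0.435
f(x_4) = 7*(-0.435)^2 + 8*(-0.435) + 2.95*|-0.435| = -0.8722


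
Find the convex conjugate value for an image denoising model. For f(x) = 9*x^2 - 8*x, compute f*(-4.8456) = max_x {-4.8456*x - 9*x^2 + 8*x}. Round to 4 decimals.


f*(y) = sup_x {y*x - a*x^2 - b*x} = sup_x {(y-b)*x - a*x^2}
FOC: (y - b) - 2a*x = 0 => x* = (y - b)/(2a)
x* = (-4.8456 + 8)/(2*9) = 0.1752
f*(-4.8456) = (y-b)^2/(4a) = (-4.8456 + 8)^2/(4*9)
= 9.9502/36 = 0.2764


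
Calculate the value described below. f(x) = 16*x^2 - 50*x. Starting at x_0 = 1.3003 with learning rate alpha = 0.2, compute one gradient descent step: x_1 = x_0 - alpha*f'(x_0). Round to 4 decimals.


We compute the gradient at x_0 and apply the update.
f'(x) = 32*x - 50
f'(1.3003) = 32*1.3003 - 50 = -8.3904
x_1 = 1.3003 - 0.2*-8.3904 = 2.9784


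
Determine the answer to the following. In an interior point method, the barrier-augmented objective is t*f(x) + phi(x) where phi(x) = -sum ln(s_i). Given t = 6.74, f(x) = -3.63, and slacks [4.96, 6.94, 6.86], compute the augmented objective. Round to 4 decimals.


Step 1: Compute log-barrier.
ln values: [1.6014, 1.9373, 1.9257]
phi = -(1.6014 + 1.9373 + 1.9257) = -5.4644
Step 2: Compute augmented objective.
t*f(x) = 6.74*-3.63 = -24.4662
Total = -24.4662 - 5.4644 = -29.9306


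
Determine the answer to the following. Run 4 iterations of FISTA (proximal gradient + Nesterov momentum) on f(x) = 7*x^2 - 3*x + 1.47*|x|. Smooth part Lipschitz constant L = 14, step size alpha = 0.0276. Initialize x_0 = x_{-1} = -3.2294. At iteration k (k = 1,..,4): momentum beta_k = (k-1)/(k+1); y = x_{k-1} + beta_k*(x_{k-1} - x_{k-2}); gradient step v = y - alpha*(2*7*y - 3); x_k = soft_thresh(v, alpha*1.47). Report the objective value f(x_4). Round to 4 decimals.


FISTA on f(x) = 7*x^2 - 3*x + 1.47*|x|
L = 14, alpha = 0.0276
Iteration 1: beta = 0.0, y = -3.2294 + 0.0*(-3.2294 + 3.2294) = -3.2294
  grad(y) = -48.2116, v = y - alpha*grad = -1.8988
  prox(v) = soft_thresh(-1.8988, 0.0406) = -1.8582
Iteration 2: beta = 0.3333, y = -1.8582 + 0.3333*(-1.8582 + 3.2294) = -1.4011
  grad(y) = -22.6156, v = y - alpha*grad = -0.7769
  prox(v) = soft_thresh(-0.7769, 0.0406) = -0.7364
Iteration 3: beta = 0.5, y = -0.7364 + 0.5*(-0.7364 + 1.8582) = -0.1754
  grad(y) = -5.4561, v = y - alpha*grad = -0.0248
  prox(v) = soft_thresh(-0.0248, 0.0406) = 0.0
Iteration 4: beta = 0.6, y = 0.0 + 0.6*(0.0 + 0.7364) = 0.4418
  grad(y) = 3.1854, v = y - alpha*grad = 0.3539
  prox(v) = soft_thresh(0.3539, 0.0406) = 0.3133
f(x_4) = 7*0.3133^2 - 3*0.3133 + 1.47*|0.3133| = 0.2078


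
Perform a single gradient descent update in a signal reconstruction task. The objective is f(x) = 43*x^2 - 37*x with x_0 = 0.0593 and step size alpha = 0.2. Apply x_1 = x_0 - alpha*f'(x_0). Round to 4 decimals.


We compute the gradient at x_0 and apply the update.
f'(x) = 86*x - 37
f'(0.0593) = 86*0.0593 - 37 = -31.9002
x_1 = 0.0593 - 0.2*-31.9002 = 6.4393


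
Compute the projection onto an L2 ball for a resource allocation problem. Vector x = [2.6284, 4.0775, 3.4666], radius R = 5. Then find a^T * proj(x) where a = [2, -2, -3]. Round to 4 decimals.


Step 1: Compute ||x|| (intermediates to 6 decimals).
||x|| = sqrt(2.6284^2 + 4.0775^2 + 3.4666^2) = 5.962534
Step 2: Project.
Since ||x|| > R, scale = R/||x|| = 5/5.962534 = 0.83857, proj(x) = scale * x
proj(x) = [2.204097, 3.419269, 2.906987]
Step 3: Dot product.
a^T * proj(x) = 2*2.204097 - 2*3.419269 - 3*2.906987 = -11.1513


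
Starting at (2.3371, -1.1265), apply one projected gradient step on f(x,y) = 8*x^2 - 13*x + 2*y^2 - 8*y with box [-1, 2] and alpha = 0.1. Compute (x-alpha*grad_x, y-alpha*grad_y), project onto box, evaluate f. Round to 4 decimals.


Step 1: Compute gradient at (2.3371, -1.1265).
grad_x = 2*8*2.3371 - 13 = 24.3936
grad_y = 2*2*-1.1265 - 8 = -12.506
Step 2: Gradient step.
x_raw = 2.3371 - 0.1*24.3936 = -0.1023
y_raw = -1.1265 - 0.1*-12.506 = 0.1241
Step 3: Project onto [-1, 2].
x_proj = clip(-0.1023) = -0.1023
y_proj = clip(0.1241) = 0.1241
Step 4: Evaluate f.
f(-0.1023, 0.1241) = 0.451


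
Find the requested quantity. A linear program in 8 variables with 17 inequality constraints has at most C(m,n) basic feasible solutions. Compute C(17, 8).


Each vertex corresponds to some choice of n active constraints out of m, so the number of vertices is at most C(m, n) = m! / (n!(m-n)!).
m = 17, n = 8
Numerator: 17 * 16 * 15 * 14 * 13 * 12 * 11 * 10
Denominator: 8! = 40320
C(17, 8) = 24310


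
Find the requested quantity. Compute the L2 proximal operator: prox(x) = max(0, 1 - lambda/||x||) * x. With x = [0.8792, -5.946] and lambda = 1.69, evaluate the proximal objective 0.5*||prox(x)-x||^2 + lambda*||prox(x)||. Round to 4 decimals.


Step 1: Compute ||x||.
||x|| = 6.0106
Step 2: Compute scaling factor.
scale = max(0, 1 - 1.69/6.0106) = 0.7188
Step 3: prox(x) = [0.632, -4.2742]
||prox(x)|| = 4.3206
Step 4: Proximal objective.
0.5*||prox-x||^2 = 1.4281
lambda*||prox|| = 7.3018
Total = 8.7299


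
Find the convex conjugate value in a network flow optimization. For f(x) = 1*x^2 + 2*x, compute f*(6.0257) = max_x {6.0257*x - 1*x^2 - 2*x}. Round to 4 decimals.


f*(y) = sup_x {y*x - a*x^2 - b*x} = sup_x {(y-b)*x - a*x^2}
FOC: (y - b) - 2a*x = 0 => x* = (y - b)/(2a)
x* = (6.0257 - 2)/(2*1) = 2.0129
f*(6.0257) = (y-b)^2/(4a) = (6.0257 - 2)^2/(4*1)
= 16.2063/4 = 4.0516


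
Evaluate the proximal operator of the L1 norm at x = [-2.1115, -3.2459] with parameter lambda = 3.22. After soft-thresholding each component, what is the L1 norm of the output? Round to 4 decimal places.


Soft-thresholding with lambda = 3.22:
prox(-2.1115) = sign(-2.1115)*max(|-2.1115| - 3.22, 0) = 0.0
prox(-3.2459) = sign(-3.2459)*max(|-3.2459| - 3.22, 0) = -0.0259
prox(x) = [0.0, -0.0259]
||prox(x)||_1 = 0.0 + 0.0259 = 0.0259


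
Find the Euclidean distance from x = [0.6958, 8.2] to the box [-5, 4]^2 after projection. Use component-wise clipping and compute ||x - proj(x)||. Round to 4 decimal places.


Project each component onto [-5, 4].
clip(0.6958) = 0.6958, clip(8.2) = 4.0
Projection = [0.6958, 4.0]
Squared diffs: [0.0, 17.64]
Distance = sqrt(17.64) = 4.2


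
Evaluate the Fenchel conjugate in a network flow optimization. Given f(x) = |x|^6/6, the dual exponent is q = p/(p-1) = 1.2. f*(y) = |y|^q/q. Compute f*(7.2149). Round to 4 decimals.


The conjugate exponent q satisfies 1/p + 1/q = 1.
p = 6, so q = 6/(6 - 1) = 1.2
|y|^q = 7.2149^1.2 = 10.7121
f*(7.2149) = 10.7121 / 1.2 = 8.9268


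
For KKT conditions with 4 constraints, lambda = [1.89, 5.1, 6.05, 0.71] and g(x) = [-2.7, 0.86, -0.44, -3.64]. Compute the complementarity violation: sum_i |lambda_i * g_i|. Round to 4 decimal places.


KKT complementary slackness check:
lambda_1 * g_1 = 1.89 * -2.7 = -5.103
lambda_2 * g_2 = 5.1 * 0.86 = 4.386
lambda_3 * g_3 = 6.05 * -0.44 = -2.662
lambda_4 * g_4 = 0.71 * -3.64 = -2.5844
Total violation = 5.103 + 4.386 + 2.662 + 2.5844 = 14.7354


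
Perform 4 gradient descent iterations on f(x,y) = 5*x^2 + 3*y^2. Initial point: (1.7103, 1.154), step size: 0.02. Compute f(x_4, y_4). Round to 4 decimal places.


Gradient descent on f(x,y) = 5*x^2 + 3*y^2.
Starting point: (1.7103, 1.154), alpha = 0.02
Step 1: grad_x = 2*5*1.7103 = 17.103, grad_y = 2*3*1.154 = 6.924
  x_1 = 1.7103 - 0.02*17.103 = 1.3682
  y_1 = 1.154 - 0.02*6.924 = 1.0155
Step 2: grad_x = 2*5*1.3682 = 13.6824, grad_y = 2*3*1.0155 = 6.0931
  x_2 = 1.3682 - 0.02*13.6824 = 1.0946
  y_2 = 1.0155 - 0.02*6.0931 = 0.8937
Step 3: grad_x = 2*5*1.0946 = 10.9459, grad_y = 2*3*0.8937 = 5.3619
  x_3 = 1.0946 - 0.02*10.9459 = 0.8757
  y_3 = 0.8937 - 0.02*5.3619 = 0.7864
Step 4: grad_x = 2*5*0.8757 = 8.7567, grad_y = 2*3*0.7864 = 4.7185
  x_4 = 0.8757 - 0.02*8.7567 = 0.7005
  y_4 = 0.7864 - 0.02*4.7185 = 0.692
f(0.7005, 0.692) = 5*0.7005^2 + 3*0.692^2 = 3.8906


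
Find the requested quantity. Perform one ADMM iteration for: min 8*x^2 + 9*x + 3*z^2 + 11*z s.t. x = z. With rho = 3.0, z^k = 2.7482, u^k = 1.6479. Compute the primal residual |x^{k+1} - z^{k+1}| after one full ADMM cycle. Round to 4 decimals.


ADMM iteration with rho = 3.0, z^k = 2.7482, u^k = 1.6479
Step 1: x-update.
Minimize 8*x^2 + 9*x + (3.0/2)*(x - 2.7482 + 1.6479)^2
FOC: (2*8 + 3.0)*x = -9 + 3.0*(2.7482 - 1.6479)
x^{k+1} = -0.3
Step 2: z-update.
Minimize 3*z^2 + 11*z + (3.0/2)*(-0.3 - z + 1.6479)^2
FOC: (2*3 + 3.0)*z = -11 + 3.0*(-0.3 + 1.6479)
z^{k+1} = -0.7729
Step 3: u-update.
u^{k+1} = 1.6479 - 0.3 + 0.7729 = 2.1209
Step 4: Primal residual = |-0.3 + 0.7729| = 0.473


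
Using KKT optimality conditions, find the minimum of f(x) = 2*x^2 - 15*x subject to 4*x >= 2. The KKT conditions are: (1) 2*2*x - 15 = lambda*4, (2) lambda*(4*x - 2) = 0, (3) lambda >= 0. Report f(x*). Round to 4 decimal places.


Step 1: Try lambda = 0 (constraint inactive).
Stationarity: 2*2*x - 15 = 0
x* = 15/(2*2) = 3.75
Check constraint: 4*3.75 = 15.0 >= 2 -- satisfied.
Step 2: Compute optimal value.
f(x*) = 2*3.75^2 - 15*3.75 = -28.125


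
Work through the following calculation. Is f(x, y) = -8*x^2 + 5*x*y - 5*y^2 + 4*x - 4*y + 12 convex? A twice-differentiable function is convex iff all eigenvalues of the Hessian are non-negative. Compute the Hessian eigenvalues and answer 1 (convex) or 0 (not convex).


The Hessian of f(x,y) = -8*x^2 + 5*x*y - 5*y^2 + 4*x - 4*y + 12 is:
H = [[-16, 5], [5, -10]]
Trace = -16 - 10 = -26
Determinant = -16*-10 - (5)^2 = 135
Discriminant = (-26)^2 - 4*135 = 136.0
Eigenvalues: lambda_1 = -18.831, lambda_2 = -7.169
The function is not convex.

0


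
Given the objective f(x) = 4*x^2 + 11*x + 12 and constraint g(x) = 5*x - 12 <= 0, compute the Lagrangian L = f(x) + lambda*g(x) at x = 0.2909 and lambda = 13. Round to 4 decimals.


Step 1: Evaluate f(x).
f(0.2909) = 4*0.2909^2 + 11*0.2909 + 12 = 15.5384
Step 2: Evaluate g(x).
g(0.2909) = 5*0.2909 - 12 = -10.5455
Step 3: Compute Lagrangian.
L = 15.5384 + 13*-10.5455 = -121.5531


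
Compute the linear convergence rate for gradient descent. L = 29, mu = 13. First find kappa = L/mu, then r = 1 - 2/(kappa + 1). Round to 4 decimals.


Step 1: Compute the condition number.
kappa = L/mu = 29/13 = 2.2308
Step 2: Compute the convergence rate.
r = 1 - 2/(kappa + 1) = 1 - 2*mu/(L + mu) = (L - mu)/(L + mu) = 16/42 = 0.381


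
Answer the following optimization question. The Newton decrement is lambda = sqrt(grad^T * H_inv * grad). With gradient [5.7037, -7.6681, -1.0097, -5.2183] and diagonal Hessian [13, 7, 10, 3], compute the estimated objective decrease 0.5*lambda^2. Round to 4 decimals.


Step 1: H is diagonal, so H^(-1) * g = [0.4387, -1.0954, -0.101, -1.7394].
Step 2: g^T H^(-1) g = sum_i g_i^2 / H_ii
  = (5.7037)^2/13 + (-7.6681)^2/7 + (-1.0097)^2/10 + (-5.2183)^2/3
  = 2.5025 + 8.4 + 0.1019 + 9.0769 = 20.0813
Step 3: Objective decrease = 0.5 * g^T H^(-1) g = 10.0406


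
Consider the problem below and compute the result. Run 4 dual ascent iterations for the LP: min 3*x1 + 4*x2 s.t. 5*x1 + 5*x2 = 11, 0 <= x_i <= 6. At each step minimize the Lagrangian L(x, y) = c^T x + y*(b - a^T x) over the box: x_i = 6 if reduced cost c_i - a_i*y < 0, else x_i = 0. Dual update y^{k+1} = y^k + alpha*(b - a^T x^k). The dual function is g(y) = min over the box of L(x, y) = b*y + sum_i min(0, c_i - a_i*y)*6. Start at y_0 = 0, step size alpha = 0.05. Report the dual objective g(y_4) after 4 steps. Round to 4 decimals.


Dual ascent for LP: min 3*x1 + 4*x2, 5*x1 + 5*x2 = 11, 0 <= x_i <= 6
Step 1: y^k = 0.0, reduced costs: (3.0, 4.0)
  x^k = (0.0, 0.0), subgradient = b - a^T x = 11.0
  y^{k+1} = 0.0 + 0.05*11.0 = 0.55
Step 2: y^k = 0.55, reduced costs: (0.25, 1.25)
  x^k = (0.0, 0.0), subgradient = b - a^T x = 11.0
  y^{k+1} = 0.55 + 0.05*11.0 = 1.1
Step 3: y^k = 1.1, reduced costs: (-2.5, -1.5)
  x^k = (6.0, 6.0), subgradient = b - a^T x = -49.0
  y^{k+1} = 1.1 + 0.05*-49.0 = -1.35
Step 4: y^k = -1.35, reduced costs: (9.75, 10.75)
  x^k = (0.0, 0.0), subgradient = b - a^T x = 11.0
  y^{k+1} = -1.35 + 0.05*11.0 = -0.8
Dual objective at y_4 = -0.8: reduced costs (7.0, 8.0), box minimizer x = (0.0, 0.0)
g(y_4) = b*y + (c1 - a1*y)*x1 + (c2 - a2*y)*x2 = 11*(-0.8) + 7.0*0.0 + 8.0*0.0 = -8.8 + 0.0 + 0.0 = -8.8


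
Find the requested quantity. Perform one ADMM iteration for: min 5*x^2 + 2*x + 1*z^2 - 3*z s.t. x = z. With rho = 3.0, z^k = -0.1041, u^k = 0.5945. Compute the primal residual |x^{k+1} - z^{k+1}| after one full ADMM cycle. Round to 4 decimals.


ADMM iteration with rho = 3.0, z^k = -0.1041, u^k = 0.5945
Step 1: x-update.
Minimize 5*x^2 + 2*x + (3.0/2)*(x + 0.1041 + 0.5945)^2
FOC: (2*5 + 3.0)*x = -2 + 3.0*(-0.1041 - 0.5945)
x^{k+1} = -0.3151
Step 2: z-update.
Minimize 1*z^2 - 3*z + (3.0/2)*(-0.3151 - z + 0.5945)^2
FOC: (2*1 + 3.0)*z = 3 + 3.0*(-0.3151 + 0.5945)
z^{k+1} = 0.7677
Step 3: u-update.
u^{k+1} = 0.5945 - 0.3151 - 0.7677 = -0.4882
Step 4: Primal residual = |-0.3151 - 0.7677| = 1.0827


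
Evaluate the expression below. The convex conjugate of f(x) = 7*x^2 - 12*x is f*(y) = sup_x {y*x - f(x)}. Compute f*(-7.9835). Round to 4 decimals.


f*(y) = sup_x {y*x - a*x^2 - b*x} = sup_x {(y-b)*x - a*x^2}
FOC: (y - b) - 2a*x = 0 => x* = (y - b)/(2a)
x* = (-7.9835 + 12)/(2*7) = 0.2869
f*(-7.9835) = (y-b)^2/(4a) = (-7.9835 + 12)^2/(4*7)
= 16.1323/28 = 0.5762


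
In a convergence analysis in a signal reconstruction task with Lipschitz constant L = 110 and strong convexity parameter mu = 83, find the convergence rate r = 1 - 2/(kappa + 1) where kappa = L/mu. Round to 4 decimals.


Step 1: Compute the condition number.
kappa = L/mu = 110/83 = 1.3253
Step 2: Compute the convergence rate.
r = 1 - 2/(kappa + 1) = 1 - 2*mu/(L + mu) = (L - mu)/(L + mu) = 27/193 = 0.1399


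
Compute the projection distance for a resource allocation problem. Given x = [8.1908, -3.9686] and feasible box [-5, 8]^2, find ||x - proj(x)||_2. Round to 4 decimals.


Project each component onto [-5, 8].
clip(8.1908) = 8.0, clip(-3.9686) = -3.9686
Projection = [8.0, -3.9686]
Squared diffs: [0.0364, 0.0]
Distance = sqrt(0.0364) = 0.1908


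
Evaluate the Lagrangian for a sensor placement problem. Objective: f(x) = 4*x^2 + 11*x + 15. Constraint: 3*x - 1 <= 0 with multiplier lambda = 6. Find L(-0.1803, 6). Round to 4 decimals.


Step 1: Evaluate f(x).
f(-0.1803) = 4*(-0.1803)^2 + 11*(-0.1803) + 15 = 13.1467
Step 2: Evaluate g(x).
g(-0.1803) = 3*-0.1803 - 1 = -1.5409
Step 3: Compute Lagrangian.
L = 13.1467 + 6*-1.5409 = 3.9013


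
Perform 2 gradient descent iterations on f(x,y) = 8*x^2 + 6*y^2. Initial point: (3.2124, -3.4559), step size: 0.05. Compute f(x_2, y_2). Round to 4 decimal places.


Gradient descent on f(x,y) = 8*x^2 + 6*y^2.
Starting point: (3.2124, -3.4559), alpha = 0.05
Step 1: grad_x = 2*8*3.2124 = 51.3984, grad_y = 2*6*-3.4559 = -41.4708
  x_1 = 3.2124 - 0.05*51.3984 = 0.6425
  y_1 = -3.4559 - 0.05*-41.4708 = -1.3824
Step 2: grad_x = 2*8*0.6425 = 10.2797, grad_y = 2*6*-1.3824 = -16.5883
  x_2 = 0.6425 - 0.05*10.2797 = 0.1285
  y_2 = -1.3824 - 0.05*-16.5883 = -0.5529
f(0.1285, -0.5529) = 8*0.1285^2 + 6*(-0.5529)^2 = 1.9666


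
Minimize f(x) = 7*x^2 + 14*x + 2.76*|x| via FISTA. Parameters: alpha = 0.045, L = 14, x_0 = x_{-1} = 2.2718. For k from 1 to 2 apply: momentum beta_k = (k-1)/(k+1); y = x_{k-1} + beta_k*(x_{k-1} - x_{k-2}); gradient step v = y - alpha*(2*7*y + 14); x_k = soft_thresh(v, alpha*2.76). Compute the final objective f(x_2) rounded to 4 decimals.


FISTA on f(x) = 7*x^2 + 14*x + 2.76*|x|
L = 14, alpha = 0.045
Iteration 1: beta = 0.0, y = 2.2718 + 0.0*(2.2718 - 2.2718) = 2.2718
  grad(y) = 45.8052, v = y - alpha*grad = 0.2106
  prox(v) = soft_thresh(0.2106, 0.1242) = 0.0864
Iteration 2: beta = 0.3333, y = 0.0864 + 0.3333*(0.0864 - 2.2718) = -0.6421
  grad(y) = 5.0104, v = y - alpha*grad = -0.8676
  prox(v) = soft_thresh(-0.8676, 0.1242) = -0.7434
f(x_2) = 7*(-0.7434)^2 + 14*(-0.7434) + 2.76*|-0.7434| = -4.4873


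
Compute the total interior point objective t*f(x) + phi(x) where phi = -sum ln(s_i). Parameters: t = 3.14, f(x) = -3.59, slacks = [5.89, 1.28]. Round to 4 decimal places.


Step 1: Compute log-barrier.
ln values: [1.7733, 0.2469]
phi = -(1.7733 + 0.2469) = -2.0201
Step 2: Compute augmented objective.
t*f(x) = 3.14*-3.59 = -11.2726
Total = -11.2726 - 2.0201 = -13.2927


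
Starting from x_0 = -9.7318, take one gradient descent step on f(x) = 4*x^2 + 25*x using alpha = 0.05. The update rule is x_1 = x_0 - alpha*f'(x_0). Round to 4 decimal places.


We compute the gradient at x_0 and apply the update.
f'(x) = 8*x + 25
f'(-9.7318) = 8*-9.7318 + 25 = -52.8544
x_1 = -9.7318 - 0.05*-52.8544 = -7.0891


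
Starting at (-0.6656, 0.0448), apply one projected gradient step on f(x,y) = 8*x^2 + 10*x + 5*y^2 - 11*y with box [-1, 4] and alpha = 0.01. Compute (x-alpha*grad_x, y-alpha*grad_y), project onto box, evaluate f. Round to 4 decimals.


Step 1: Compute gradient at (-0.6656, 0.0448).
grad_x = 2*8*-0.6656 + 10 = -0.6496
grad_y = 2*5*0.0448 - 11 = -10.552
Step 2: Gradient step.
x_raw = -0.6656 - 0.01*-0.6496 = -0.6591
y_raw = 0.0448 - 0.01*-10.552 = 0.1503
Step 3: Project onto [-1, 4].
x_proj = clip(-0.6591) = -0.6591
y_proj = clip(0.1503) = 0.1503
Step 4: Evaluate f.
f(-0.6591, 0.1503) = -4.6562


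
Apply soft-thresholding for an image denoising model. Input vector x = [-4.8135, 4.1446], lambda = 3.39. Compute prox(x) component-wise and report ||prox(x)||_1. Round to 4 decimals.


Soft-thresholding with lambda = 3.39:
prox(-4.8135) = sign(-4.8135)*max(|-4.8135| - 3.39, 0) = -1.4235
prox(4.1446) = sign(4.1446)*max(|4.1446| - 3.39, 0) = 0.7546
prox(x) = [-1.4235, 0.7546]
||prox(x)||_1 = 1.4235 + 0.7546 = 2.1781


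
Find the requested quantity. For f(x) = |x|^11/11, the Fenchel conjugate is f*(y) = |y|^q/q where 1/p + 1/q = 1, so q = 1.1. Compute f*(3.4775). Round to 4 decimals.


The conjugate exponent q satisfies 1/p + 1/q = 1.
p = 11, so q = 11/(11 - 1) = 1.1
|y|^q = 3.4775^1.1 = 3.9391
f*(3.4775) = 3.9391 / 1.1 = 3.581


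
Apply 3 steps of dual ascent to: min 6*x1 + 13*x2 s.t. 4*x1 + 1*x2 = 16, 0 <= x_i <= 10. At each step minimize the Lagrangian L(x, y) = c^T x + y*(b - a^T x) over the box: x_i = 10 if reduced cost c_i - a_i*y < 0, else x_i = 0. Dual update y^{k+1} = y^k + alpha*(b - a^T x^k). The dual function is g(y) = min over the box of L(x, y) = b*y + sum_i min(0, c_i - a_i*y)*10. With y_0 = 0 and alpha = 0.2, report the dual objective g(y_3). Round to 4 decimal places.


Dual ascent for LP: min 6*x1 + 13*x2, 4*x1 + 1*x2 = 16, 0 <= x_i <= 10
Step 1: y^k = 0.0, reduced costs: (6.0, 13.0)
  x^k = (0.0, 0.0), subgradient = b - a^T x = 16.0
  y^{k+1} = 0.0 + 0.2*16.0 = 3.2
Step 2: y^k = 3.2, reduced costs: (-6.8, 9.8)
  x^k = (10.0, 0.0), subgradient = b - a^T x = -24.0
  y^{k+1} = 3.2 + 0.2*-24.0 = -1.6
Step 3: y^k = -1.6, reduced costs: (12.4, 14.6)
  x^k = (0.0, 0.0), subgradient = b - a^T x = 16.0
  y^{k+1} = -1.6 + 0.2*16.0 = 1.6
Dual objective at y_3 = 1.6: reduced costs (-0.4, 11.4), box minimizer x = (10.0, 0.0)
g(y_3) = b*y + (c1 - a1*y)*x1 + (c2 - a2*y)*x2 = 16*1.6 + (-0.4)*10.0 + 11.4*0.0 = 25.6 - 4.0 + 0.0 = 21.6


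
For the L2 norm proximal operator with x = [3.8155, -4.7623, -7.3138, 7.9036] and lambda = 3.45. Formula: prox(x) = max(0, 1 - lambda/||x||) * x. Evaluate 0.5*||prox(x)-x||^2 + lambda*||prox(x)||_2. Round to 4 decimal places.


Step 1: Compute ||x||.
||x|| = 12.3772
Step 2: Compute scaling factor.
scale = max(0, 1 - 3.45/12.3772) = 0.7213
Step 3: prox(x) = [2.752, -3.4349, -5.2752, 5.7006]
||prox(x)|| = 8.9272
Step 4: Proximal objective.
0.5*||prox-x||^2 = 5.9513
lambda*||prox|| = 30.7988
Total = 36.7502


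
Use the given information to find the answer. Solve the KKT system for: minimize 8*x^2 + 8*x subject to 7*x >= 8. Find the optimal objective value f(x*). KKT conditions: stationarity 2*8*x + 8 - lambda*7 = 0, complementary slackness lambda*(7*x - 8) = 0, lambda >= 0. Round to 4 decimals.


Step 1: Try lambda = 0 (constraint inactive).
x_unc = -8/(2*8) = -0.5
Check: 7*-0.5 = -3.5 < 8 -- violated!
Step 2: Constraint must be active: 7*x = 8
x* = 8/7 = 1.1429 (rounded; the exact value 8/7 is used below)
lambda = (2*8*(8/7) + 8)/7 = 3.7551
Step 3: Compute optimal value.
f(x*) = 8*(8/7)^2 + 8*(8/7) = 19.5918


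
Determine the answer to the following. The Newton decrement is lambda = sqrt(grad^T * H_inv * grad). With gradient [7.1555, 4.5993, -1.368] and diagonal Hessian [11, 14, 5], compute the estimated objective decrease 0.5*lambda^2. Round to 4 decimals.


Step 1: H is diagonal, so H^(-1) * g = [0.6505, 0.3285, -0.2736].
Step 2: g^T H^(-1) g = sum_i g_i^2 / H_ii
  = (7.1555)^2/11 + (4.5993)^2/14 + (-1.368)^2/5
  = 4.6547 + 1.511 + 0.3743 = 6.5399
Step 3: Objective decrease = 0.5 * g^T H^(-1) g = 3.27


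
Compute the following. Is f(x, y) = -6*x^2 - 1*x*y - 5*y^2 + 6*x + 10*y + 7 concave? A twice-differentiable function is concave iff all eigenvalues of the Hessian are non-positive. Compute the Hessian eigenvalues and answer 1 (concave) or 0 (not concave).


The Hessian of f(x,y) = -6*x^2 - 1*x*y - 5*y^2 + 6*x + 10*y + 7 is:
H = [[-12, -1], [-1, -10]]
Trace = -12 - 10 = -22
Determinant = -12*-10 - (-1)^2 = 119
Discriminant = (-22)^2 - 4*119 = 8.0
Eigenvalues: lambda_1 = -12.4142, lambda_2 = -9.5858
The function is concave.

1


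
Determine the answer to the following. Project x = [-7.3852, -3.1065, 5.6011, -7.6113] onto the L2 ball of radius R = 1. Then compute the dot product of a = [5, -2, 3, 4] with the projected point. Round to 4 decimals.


Step 1: Compute ||x|| (intermediates to 6 decimals).
||x|| = sqrt((-7.3852)^2 + (-3.1065)^2 + 5.6011^2 + (-7.6113)^2) = 12.389339
Step 2: Project.
Since ||x|| > R, scale = R/||x|| = 1/12.389339 = 0.080715, proj(x) = scale * x
proj(x) = [-0.596096, -0.250741, 0.452093, -0.614346]
Step 3: Dot product.
a^T * proj(x) = 5*(-0.596096) - 2*(-0.250741) + 3*0.452093 + 4*(-0.614346) = -3.5801


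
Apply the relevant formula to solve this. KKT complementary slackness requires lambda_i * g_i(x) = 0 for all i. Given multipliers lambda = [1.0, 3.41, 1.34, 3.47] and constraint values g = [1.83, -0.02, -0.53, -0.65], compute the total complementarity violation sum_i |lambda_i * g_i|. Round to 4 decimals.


KKT complementary slackness check:
lambda_1 * g_1 = 1.0 * 1.83 = 1.83
lambda_2 * g_2 = 3.41 * -0.02 = -0.0682
lambda_3 * g_3 = 1.34 * -0.53 = -0.7102
lambda_4 * g_4 = 3.47 * -0.65 = -2.2555
Total violation = 1.83 + 0.0682 + 0.7102 + 2.2555 = 4.8639


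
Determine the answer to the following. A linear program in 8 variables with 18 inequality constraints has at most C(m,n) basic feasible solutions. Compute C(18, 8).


Each vertex corresponds to some choice of n active constraints out of m, so the number of vertices is at most C(m, n) = m! / (n!(m-n)!).
m = 18, n = 8
Numerator: 18 * 17 * 16 * 15 * 14 * 13 * 12 * 11
Denominator: 8! = 40320
C(18, 8) = 43758


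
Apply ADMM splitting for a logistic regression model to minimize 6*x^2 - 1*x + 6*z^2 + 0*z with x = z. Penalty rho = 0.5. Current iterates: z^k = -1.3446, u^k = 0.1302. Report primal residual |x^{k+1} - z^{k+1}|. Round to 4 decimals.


ADMM iteration with rho = 0.5, z^k = -1.3446, u^k = 0.1302
Step 1: x-update.
Minimize 6*x^2 - 1*x + (0.5/2)*(x + 1.3446 + 0.1302)^2
FOC: (2*6 + 0.5)*x = 1 + 0.5*(-1.3446 - 0.1302)
x^{k+1} = 0.021
Step 2: z-update.
Minimize 6*z^2 + 0*z + (0.5/2)*(0.021 - z + 0.1302)^2
FOC: (2*6 + 0.5)*z = 0 + 0.5*(0.021 + 0.1302)
z^{k+1} = 0.006
Step 3: u-update.
u^{k+1} = 0.1302 + 0.021 - 0.006 = 0.1452
Step 4: Primal residual = |0.021 - 0.006| = 0.015


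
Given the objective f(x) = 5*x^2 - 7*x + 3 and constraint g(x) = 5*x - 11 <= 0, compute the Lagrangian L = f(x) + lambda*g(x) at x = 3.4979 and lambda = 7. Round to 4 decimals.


Step 1: Evaluate f(x).
f(3.4979) = 5*3.4979^2 - 7*3.4979 + 3 = 39.6912
Step 2: Evaluate g(x).
g(3.4979) = 5*3.4979 - 11 = 6.4895
Step 3: Compute Lagrangian.
L = 39.6912 + 7*6.4895 = 85.1177


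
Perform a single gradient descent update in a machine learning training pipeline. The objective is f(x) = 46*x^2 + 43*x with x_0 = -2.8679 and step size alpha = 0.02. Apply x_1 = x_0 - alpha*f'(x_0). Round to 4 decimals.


We compute the gradient at x_0 and apply the update.
f'(x) = 92*x + 43
f'(-2.8679) = 92*-2.8679 + 43 = -220.8468
x_1 = -2.8679 - 0.02*-220.8468 = 1.549


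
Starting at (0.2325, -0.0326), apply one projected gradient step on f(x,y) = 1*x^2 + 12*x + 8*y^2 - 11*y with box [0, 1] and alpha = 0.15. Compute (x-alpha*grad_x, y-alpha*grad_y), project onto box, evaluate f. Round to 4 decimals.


Step 1: Compute gradient at (0.2325, -0.0326).
grad_x = 2*1*0.2325 + 12 = 12.465
grad_y = 2*8*-0.0326 - 11 = -11.5216
Step 2: Gradient step.
x_raw = 0.2325 - 0.15*12.465 = -1.6373
y_raw = -0.0326 - 0.15*-11.5216 = 1.6956
Step 3: Project onto [0, 1].
x_proj = clip(-1.6373) = 0.0
y_proj = clip(1.6956) = 1.0
Step 4: Evaluate f.
f(0.0, 1.0) = -3.0


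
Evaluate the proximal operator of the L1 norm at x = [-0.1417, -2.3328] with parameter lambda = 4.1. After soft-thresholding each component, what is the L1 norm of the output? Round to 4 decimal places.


Soft-thresholding with lambda = 4.1:
prox(-0.1417) = sign(-0.1417)*max(|-0.1417| - 4.1, 0) = 0.0
prox(-2.3328) = sign(-2.3328)*max(|-2.3328| - 4.1, 0) = 0.0
prox(x) = [0.0, 0.0]
||prox(x)||_1 = 0.0 + 0.0 = 0.0


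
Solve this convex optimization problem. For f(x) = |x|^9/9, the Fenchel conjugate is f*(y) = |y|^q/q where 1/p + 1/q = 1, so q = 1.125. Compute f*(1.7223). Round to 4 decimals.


The conjugate exponent q satisfies 1/p + 1/q = 1.
p = 9, so q = 9/(9 - 1) = 1.125
|y|^q = 1.7223^1.125 = 1.8434
f*(1.7223) = 1.8434 / 1.125 = 1.6386


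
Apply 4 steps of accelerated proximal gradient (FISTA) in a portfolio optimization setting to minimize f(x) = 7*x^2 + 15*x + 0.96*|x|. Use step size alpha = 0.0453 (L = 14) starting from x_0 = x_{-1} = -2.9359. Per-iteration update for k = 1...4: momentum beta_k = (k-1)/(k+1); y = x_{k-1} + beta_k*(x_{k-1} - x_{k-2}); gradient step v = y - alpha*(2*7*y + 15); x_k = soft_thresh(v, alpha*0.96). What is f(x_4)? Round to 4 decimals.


FISTA on f(x) = 7*x^2 + 15*x + 0.96*|x|
L = 14, alpha = 0.0453
Iteration 1: beta = 0.0, y = -2.9359 + 0.0*(-2.9359 + 2.9359) = -2.9359
  grad(y) = -26.1026, v = y - alpha*grad = -1.7535
  prox(v) = soft_thresh(-1.7535, 0.0435) = -1.71
Iteration 2: beta = 0.3333, y = -1.71 + 0.3333*(-1.71 + 2.9359) = -1.3013
  grad(y) = -3.2185, v = y - alpha*grad = -1.1555
  prox(v) = soft_thresh(-1.1555, 0.0435) = -1.112
Iteration 3: beta = 0.5, y = -1.112 + 0.5*(-1.112 + 1.71) = -0.8131
  grad(y) = 3.617, v = y - alpha*grad = -0.9769
  prox(v) = soft_thresh(-0.9769, 0.0435) = -0.9334
Iteration 4: beta = 0.6, y = -0.9334 + 0.6*(-0.9334 + 1.112) = -0.8263
  grad(y) = 3.4322, v = y - alpha*grad = -0.9818
  prox(v) = soft_thresh(-0.9818, 0.0435) = -0.9383
f(x_4) = 7*(-0.9383)^2 + 15*(-0.9383) + 0.96*|-0.9383| = -7.0108


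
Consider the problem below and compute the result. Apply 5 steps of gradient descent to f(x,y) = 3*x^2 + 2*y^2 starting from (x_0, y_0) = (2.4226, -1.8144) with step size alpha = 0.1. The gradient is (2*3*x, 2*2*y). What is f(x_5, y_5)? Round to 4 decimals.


Gradient descent on f(x,y) = 3*x^2 + 2*y^2.
Starting point: (2.4226, -1.8144), alpha = 0.1
Step 1: grad_x = 2*3*2.4226 = 14.5356, grad_y = 2*2*-1.8144 = -7.2576
  x_1 = 2.4226 - 0.1*14.5356 = 0.969
  y_1 = -1.8144 - 0.1*-7.2576 = -1.0886
Step 2: grad_x = 2*3*0.969 = 5.8142, grad_y = 2*2*-1.0886 = -4.3546
  x_2 = 0.969 - 0.1*5.8142 = 0.3876
  y_2 = -1.0886 - 0.1*-4.3546 = -0.6532
Step 3: grad_x = 2*3*0.3876 = 2.3257, grad_y = 2*2*-0.6532 = -2.6127
  x_3 = 0.3876 - 0.1*2.3257 = 0.155
  y_3 = -0.6532 - 0.1*-2.6127 = -0.3919
Step 4: grad_x = 2*3*0.155 = 0.9303, grad_y = 2*2*-0.3919 = -1.5676
  x_4 = 0.155 - 0.1*0.9303 = 0.062
  y_4 = -0.3919 - 0.1*-1.5676 = -0.2351
Step 5: grad_x = 2*3*0.062 = 0.3721, grad_y = 2*2*-0.2351 = -0.9406
  x_5 = 0.062 - 0.1*0.3721 = 0.0248
  y_5 = -0.2351 - 0.1*-0.9406 = -0.1411
f(0.0248, -0.1411) = 3*0.0248^2 + 2*(-0.1411)^2 = 0.0417


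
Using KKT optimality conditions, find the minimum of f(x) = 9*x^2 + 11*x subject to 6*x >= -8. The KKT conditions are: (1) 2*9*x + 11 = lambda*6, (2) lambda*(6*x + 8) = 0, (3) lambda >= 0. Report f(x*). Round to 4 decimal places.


Step 1: Try lambda = 0 (constraint inactive).
Stationarity: 2*9*x + 11 = 0
x* = -11/(2*9) = -11/18 = -0.6111 (rounded; the exact value -11/18 is used below)
Check constraint: 6*-0.6111 = -3.6666 >= -8 -- satisfied.
Step 2: Compute optimal value.
f(x*) = 9*(-11/18)^2 + 11*(-11/18) = -3.3611


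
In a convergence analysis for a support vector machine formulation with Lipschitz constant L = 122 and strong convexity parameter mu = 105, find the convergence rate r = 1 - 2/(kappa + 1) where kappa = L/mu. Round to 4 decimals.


Step 1: Compute the condition number.
kappa = L/mu = 122/105 = 1.1619
Step 2: Compute the convergence rate.
r = 1 - 2/(kappa + 1) = 1 - 2*mu/(L + mu) = (L - mu)/(L + mu) = 17/227 = 0.0749


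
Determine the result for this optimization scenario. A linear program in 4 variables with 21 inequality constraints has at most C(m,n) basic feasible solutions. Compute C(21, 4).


Each vertex corresponds to some choice of n active constraints out of m, so the number of vertices is at most C(m, n) = m! / (n!(m-n)!).
m = 21, n = 4
Numerator: 21 * 20 * 19 * 18
Denominator: 4! = 24
C(21, 4) = 5985


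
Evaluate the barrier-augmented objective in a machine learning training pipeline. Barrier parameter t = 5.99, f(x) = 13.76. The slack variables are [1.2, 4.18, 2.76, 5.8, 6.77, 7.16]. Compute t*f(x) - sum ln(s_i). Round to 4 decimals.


Step 1: Compute log-barrier.
ln values: [0.1823, 1.4303, 1.0152, 1.7579, 1.9125, 1.9685]
phi = -(0.1823 + 1.4303 + 1.0152 + 1.7579 + 1.9125 + 1.9685) = -8.2667
Step 2: Compute augmented objective.
t*f(x) = 5.99*13.76 = 82.4224
Total = 82.4224 - 8.2667 = 74.1557


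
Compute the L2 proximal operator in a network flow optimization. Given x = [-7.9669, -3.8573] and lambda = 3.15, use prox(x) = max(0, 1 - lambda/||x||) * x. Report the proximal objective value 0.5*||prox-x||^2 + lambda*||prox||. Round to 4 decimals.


Step 1: Compute ||x||.
||x|| = 8.8516
Step 2: Compute scaling factor.
scale = max(0, 1 - 3.15/8.8516) = 0.6441
Step 3: prox(x) = [-5.1317, -2.4846]
||prox(x)|| = 5.7016
Step 4: Proximal objective.
0.5*||prox-x||^2 = 4.9613
lambda*||prox|| = 17.96
Total = 22.9212


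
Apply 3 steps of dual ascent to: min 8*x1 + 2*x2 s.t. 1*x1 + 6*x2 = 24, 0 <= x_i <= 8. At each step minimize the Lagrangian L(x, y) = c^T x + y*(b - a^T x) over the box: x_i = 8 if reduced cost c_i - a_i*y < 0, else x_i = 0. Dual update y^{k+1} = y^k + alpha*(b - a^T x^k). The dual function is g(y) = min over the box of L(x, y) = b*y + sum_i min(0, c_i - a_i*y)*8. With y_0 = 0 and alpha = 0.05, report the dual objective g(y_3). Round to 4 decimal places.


Dual ascent for LP: min 8*x1 + 2*x2, 1*x1 + 6*x2 = 24, 0 <= x_i <= 8
Step 1: y^k = 0.0, reduced costs: (8.0, 2.0)
  x^k = (0.0, 0.0), subgradient = b - a^T x = 24.0
  y^{k+1} = 0.0 + 0.05*24.0 = 1.2
Step 2: y^k = 1.2, reduced costs: (6.8, -5.2)
  x^k = (0.0, 8.0), subgradient = b - a^T x = -24.0
  y^{k+1} = 1.2 + 0.05*-24.0 = -0.0
Step 3: y^k = -0.0, reduced costs: (8.0, 2.0)
  x^k = (0.0, 0.0), subgradient = b - a^T x = 24.0
  y^{k+1} = -0.0 + 0.05*24.0 = 1.2
Dual objective at y_3 = 1.2: reduced costs (6.8, -5.2), box minimizer x = (0.0, 8.0)
g(y_3) = b*y + (c1 - a1*y)*x1 + (c2 - a2*y)*x2 = 24*1.2 + 6.8*0.0 + (-5.2)*8.0 = 28.8 + 0.0 - 41.6 = -12.8


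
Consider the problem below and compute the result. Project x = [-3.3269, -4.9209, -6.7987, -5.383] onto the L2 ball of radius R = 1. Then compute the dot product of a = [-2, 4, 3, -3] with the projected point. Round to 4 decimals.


Step 1: Compute ||x|| (intermediates to 6 decimals).
||x|| = sqrt((-3.3269)^2 + (-4.9209)^2 + (-6.7987)^2 + (-5.383)^2) = 10.511067
Step 2: Project.
Since ||x|| > R, scale = R/||x|| = 1/10.511067 = 0.095138, proj(x) = scale * x
proj(x) = [-0.316515, -0.468165, -0.646815, -0.512128]
Step 3: Dot product.
a^T * proj(x) = -2*(-0.316515) + 4*(-0.468165) + 3*(-0.646815) - 3*(-0.512128) = -1.6437


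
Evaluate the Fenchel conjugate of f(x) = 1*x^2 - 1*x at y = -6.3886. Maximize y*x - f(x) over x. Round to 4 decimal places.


f*(y) = sup_x {y*x - a*x^2 - b*x} = sup_x {(y-b)*x - a*x^2}
FOC: (y - b) - 2a*x = 0 => x* = (y - b)/(2a)
x* = (-6.3886 + 1)/(2*1) = -2.6943
f*(-6.3886) = (y-b)^2/(4a) = (-6.3886 + 1)^2/(4*1)
= 29.037/4 = 7.2593


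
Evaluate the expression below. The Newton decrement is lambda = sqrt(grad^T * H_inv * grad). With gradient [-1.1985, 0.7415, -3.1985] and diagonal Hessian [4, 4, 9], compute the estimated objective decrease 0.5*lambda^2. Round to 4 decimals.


Step 1: H is diagonal, so H^(-1) * g = [-0.2996, 0.1854, -0.3554].
Step 2: g^T H^(-1) g = sum_i g_i^2 / H_ii
  = (-1.1985)^2/4 + (0.7415)^2/4 + (-3.1985)^2/9
  = 0.3591 + 0.1375 + 1.1367 = 1.6333
Step 3: Objective decrease = 0.5 * g^T H^(-1) g = 0.8166


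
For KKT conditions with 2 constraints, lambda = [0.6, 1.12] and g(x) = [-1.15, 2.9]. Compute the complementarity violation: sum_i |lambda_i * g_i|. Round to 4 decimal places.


KKT complementary slackness check:
lambda_1 * g_1 = 0.6 * -1.15 = -0.69
lambda_2 * g_2 = 1.12 * 2.9 = 3.248
Total violation = 0.69 + 3.248 = 3.938


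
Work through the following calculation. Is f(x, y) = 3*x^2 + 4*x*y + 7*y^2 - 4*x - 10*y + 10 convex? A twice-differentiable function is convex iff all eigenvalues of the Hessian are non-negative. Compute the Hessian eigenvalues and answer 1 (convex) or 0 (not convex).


The Hessian of f(x,y) = 3*x^2 + 4*x*y + 7*y^2 - 4*x - 10*y + 10 is:
H = [[6, 4], [4, 14]]
Trace = 6 + 14 = 20
Determinant = 6*14 - (4)^2 = 68
Discriminant = (20)^2 - 4*68 = 128.0
Eigenvalues: lambda_1 = 4.3431, lambda_2 = 15.6569
The function is convex.

1


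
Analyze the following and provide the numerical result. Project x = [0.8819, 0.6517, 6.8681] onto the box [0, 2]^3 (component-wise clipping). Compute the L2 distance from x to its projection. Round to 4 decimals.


Project each component onto [0, 2].
clip(0.8819) = 0.8819, clip(0.6517) = 0.6517, clip(6.8681) = 2.0
Projection = [0.8819, 0.6517, 2.0]
Squared diffs: [0.0, 0.0, 23.6984]
Distance = sqrt(23.6984) = 4.8681


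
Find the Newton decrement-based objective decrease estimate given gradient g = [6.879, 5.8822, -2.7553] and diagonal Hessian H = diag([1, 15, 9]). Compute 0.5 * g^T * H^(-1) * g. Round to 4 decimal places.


Step 1: H is diagonal, so H^(-1) * g = [6.879, 0.3921, -0.3061].
Step 2: g^T H^(-1) g = sum_i g_i^2 / H_ii
  = (6.879)^2/1 + (5.8822)^2/15 + (-2.7553)^2/9
  = 47.3206 + 2.3067 + 0.8435 = 50.4708
Step 3: Objective decrease = 0.5 * g^T H^(-1) g = 25.2354


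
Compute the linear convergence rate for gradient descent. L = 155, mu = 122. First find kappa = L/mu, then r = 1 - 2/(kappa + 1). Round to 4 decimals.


Step 1: Compute the condition number.
kappa = L/mu = 155/122 = 1.2705
Step 2: Compute the convergence rate.
r = 1 - 2/(kappa + 1) = 1 - 2*mu/(L + mu) = (L - mu)/(L + mu) = 33/277 = 0.1191


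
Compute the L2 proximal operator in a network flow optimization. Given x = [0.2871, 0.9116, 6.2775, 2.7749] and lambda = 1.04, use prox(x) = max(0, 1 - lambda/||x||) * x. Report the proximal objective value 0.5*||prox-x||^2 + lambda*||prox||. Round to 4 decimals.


Step 1: Compute ||x||.
||x|| = 6.9297
Step 2: Compute scaling factor.
scale = max(0, 1 - 1.04/6.9297) = 0.8499
Step 3: prox(x) = [0.244, 0.7748, 5.3354, 2.3584]
||prox(x)|| = 5.8897
Step 4: Proximal objective.
0.5*||prox-x||^2 = 0.5408
lambda*||prox|| = 6.1253
Total = 6.6661


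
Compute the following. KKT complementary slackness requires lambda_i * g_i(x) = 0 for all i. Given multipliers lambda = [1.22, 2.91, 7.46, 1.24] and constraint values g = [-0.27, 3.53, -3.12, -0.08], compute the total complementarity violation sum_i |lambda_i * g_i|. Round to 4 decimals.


KKT complementary slackness check:
lambda_1 * g_1 = 1.22 * -0.27 = -0.3294
lambda_2 * g_2 = 2.91 * 3.53 = 10.2723
lambda_3 * g_3 = 7.46 * -3.12 = -23.2752
lambda_4 * g_4 = 1.24 * -0.08 = -0.0992
Total violation = 0.3294 + 10.2723 + 23.2752 + 0.0992 = 33.9761


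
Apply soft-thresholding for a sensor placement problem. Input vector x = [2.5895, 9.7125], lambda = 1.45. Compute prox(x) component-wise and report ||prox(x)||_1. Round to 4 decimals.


Soft-thresholding with lambda = 1.45:
prox(2.5895) = sign(2.5895)*max(|2.5895| - 1.45, 0) = 1.1395
prox(9.7125) = sign(9.7125)*max(|9.7125| - 1.45, 0) = 8.2625
prox(x) = [1.1395, 8.2625]
||prox(x)||_1 = 1.1395 + 8.2625 = 9.402


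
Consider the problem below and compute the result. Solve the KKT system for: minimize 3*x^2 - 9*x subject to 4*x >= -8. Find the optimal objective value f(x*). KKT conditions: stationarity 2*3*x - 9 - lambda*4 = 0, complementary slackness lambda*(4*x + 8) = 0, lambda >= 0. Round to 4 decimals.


Step 1: Try lambda = 0 (constraint inactive).
Stationarity: 2*3*x - 9 = 0
x* = 9/(2*3) = 1.5
Check constraint: 4*1.5 = 6.0 >= -8 -- satisfied.
Step 2: Compute optimal value.
f(x*) = 3*1.5^2 - 9*1.5 = -6.75


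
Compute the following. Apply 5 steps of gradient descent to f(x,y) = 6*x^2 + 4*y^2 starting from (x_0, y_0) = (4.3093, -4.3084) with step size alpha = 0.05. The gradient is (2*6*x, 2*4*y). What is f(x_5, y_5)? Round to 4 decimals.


Gradient descent on f(x,y) = 6*x^2 + 4*y^2.
Starting point: (4.3093, -4.3084), alpha = 0.05
Step 1: grad_x = 2*6*4.3093 = 51.7116, grad_y = 2*4*-4.3084 = -34.4672
  x_1 = 4.3093 - 0.05*51.7116 = 1.7237
  y_1 = -4.3084 - 0.05*-34.4672 = -2.585
Step 2: grad_x = 2*6*1.7237 = 20.6846, grad_y = 2*4*-2.585 = -20.6803
  x_2 = 1.7237 - 0.05*20.6846 = 0.6895
  y_2 = -2.585 - 0.05*-20.6803 = -1.551
Step 3: grad_x = 2*6*0.6895 = 8.2739, grad_y = 2*4*-1.551 = -12.4082
  x_3 = 0.6895 - 0.05*8.2739 = 0.2758
  y_3 = -1.551 - 0.05*-12.4082 = -0.9306
Step 4: grad_x = 2*6*0.2758 = 3.3095, grad_y = 2*4*-0.9306 = -7.4449
  x_4 = 0.2758 - 0.05*3.3095 = 0.1103
  y_4 = -0.9306 - 0.05*-7.4449 = -0.5584
Step 5: grad_x = 2*6*0.1103 = 1.3238, grad_y = 2*4*-0.5584 = -4.4669
  x_5 = 0.1103 - 0.05*1.3238 = 0.0441
  y_5 = -0.5584 - 0.05*-4.4669 = -0.335
f(0.0441, -0.335) = 6*0.0441^2 + 4*(-0.335)^2 = 0.4606


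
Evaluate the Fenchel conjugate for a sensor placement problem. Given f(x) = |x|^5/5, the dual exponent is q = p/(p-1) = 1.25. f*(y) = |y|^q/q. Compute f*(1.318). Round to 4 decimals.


The conjugate exponent q satisfies 1/p + 1/q = 1.
p = 5, so q = 5/(5 - 1) = 1.25
|y|^q = 1.318^1.25 = 1.4122
f*(1.318) = 1.4122 / 1.25 = 1.1298


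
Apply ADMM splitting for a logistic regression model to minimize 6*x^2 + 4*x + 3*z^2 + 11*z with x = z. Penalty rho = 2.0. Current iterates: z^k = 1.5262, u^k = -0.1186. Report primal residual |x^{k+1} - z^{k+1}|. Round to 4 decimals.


ADMM iteration with rho = 2.0, z^k = 1.5262, u^k = -0.1186
Step 1: x-update.
Minimize 6*x^2 + 4*x + (2.0/2)*(x - 1.5262 - 0.1186)^2
FOC: (2*6 + 2.0)*x = -4 + 2.0*(1.5262 + 0.1186)
x^{k+1} = -0.0507
Step 2: z-update.
Minimize 3*z^2 + 11*z + (2.0/2)*(-0.0507 - z - 0.1186)^2
FOC: (2*3 + 2.0)*z = -11 + 2.0*(-0.0507 - 0.1186)
z^{k+1} = -1.4173
Step 3: u-update.
u^{k+1} = -0.1186 - 0.0507 + 1.4173 = 1.248
Step 4: Primal residual = |-0.0507 + 1.4173| = 1.3666
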